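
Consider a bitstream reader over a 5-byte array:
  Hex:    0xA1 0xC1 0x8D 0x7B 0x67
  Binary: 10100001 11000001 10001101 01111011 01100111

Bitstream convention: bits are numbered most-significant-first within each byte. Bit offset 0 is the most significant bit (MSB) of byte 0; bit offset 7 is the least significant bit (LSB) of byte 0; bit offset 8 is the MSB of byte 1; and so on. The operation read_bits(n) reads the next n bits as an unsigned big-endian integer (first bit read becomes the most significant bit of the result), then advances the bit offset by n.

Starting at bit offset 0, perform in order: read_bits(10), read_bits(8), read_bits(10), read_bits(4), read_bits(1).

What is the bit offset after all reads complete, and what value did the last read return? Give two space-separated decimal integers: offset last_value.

Answer: 33 0

Derivation:
Read 1: bits[0:10] width=10 -> value=647 (bin 1010000111); offset now 10 = byte 1 bit 2; 30 bits remain
Read 2: bits[10:18] width=8 -> value=6 (bin 00000110); offset now 18 = byte 2 bit 2; 22 bits remain
Read 3: bits[18:28] width=10 -> value=215 (bin 0011010111); offset now 28 = byte 3 bit 4; 12 bits remain
Read 4: bits[28:32] width=4 -> value=11 (bin 1011); offset now 32 = byte 4 bit 0; 8 bits remain
Read 5: bits[32:33] width=1 -> value=0 (bin 0); offset now 33 = byte 4 bit 1; 7 bits remain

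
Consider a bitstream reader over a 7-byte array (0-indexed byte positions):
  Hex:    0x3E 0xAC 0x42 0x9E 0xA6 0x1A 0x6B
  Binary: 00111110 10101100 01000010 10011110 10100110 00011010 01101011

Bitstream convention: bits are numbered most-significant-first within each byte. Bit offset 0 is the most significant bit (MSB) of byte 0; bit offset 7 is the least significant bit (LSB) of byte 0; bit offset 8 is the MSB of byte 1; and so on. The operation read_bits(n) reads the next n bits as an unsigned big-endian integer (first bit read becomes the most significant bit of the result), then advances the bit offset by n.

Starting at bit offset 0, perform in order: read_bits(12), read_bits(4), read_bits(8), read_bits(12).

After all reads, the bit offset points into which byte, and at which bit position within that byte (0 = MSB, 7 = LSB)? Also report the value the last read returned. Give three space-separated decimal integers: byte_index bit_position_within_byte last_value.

Read 1: bits[0:12] width=12 -> value=1002 (bin 001111101010); offset now 12 = byte 1 bit 4; 44 bits remain
Read 2: bits[12:16] width=4 -> value=12 (bin 1100); offset now 16 = byte 2 bit 0; 40 bits remain
Read 3: bits[16:24] width=8 -> value=66 (bin 01000010); offset now 24 = byte 3 bit 0; 32 bits remain
Read 4: bits[24:36] width=12 -> value=2538 (bin 100111101010); offset now 36 = byte 4 bit 4; 20 bits remain

Answer: 4 4 2538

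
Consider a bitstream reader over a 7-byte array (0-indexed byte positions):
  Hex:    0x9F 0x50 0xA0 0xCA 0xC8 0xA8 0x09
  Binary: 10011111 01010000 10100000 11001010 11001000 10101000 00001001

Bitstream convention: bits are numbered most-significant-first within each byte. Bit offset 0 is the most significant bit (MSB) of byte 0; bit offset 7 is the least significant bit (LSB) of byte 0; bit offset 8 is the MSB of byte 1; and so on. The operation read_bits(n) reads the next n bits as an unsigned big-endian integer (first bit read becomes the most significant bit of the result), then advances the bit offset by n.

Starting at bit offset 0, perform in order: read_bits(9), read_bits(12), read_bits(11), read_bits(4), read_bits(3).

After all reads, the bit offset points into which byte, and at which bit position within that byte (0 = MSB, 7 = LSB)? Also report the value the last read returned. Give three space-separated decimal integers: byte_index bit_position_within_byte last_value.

Answer: 4 7 4

Derivation:
Read 1: bits[0:9] width=9 -> value=318 (bin 100111110); offset now 9 = byte 1 bit 1; 47 bits remain
Read 2: bits[9:21] width=12 -> value=2580 (bin 101000010100); offset now 21 = byte 2 bit 5; 35 bits remain
Read 3: bits[21:32] width=11 -> value=202 (bin 00011001010); offset now 32 = byte 4 bit 0; 24 bits remain
Read 4: bits[32:36] width=4 -> value=12 (bin 1100); offset now 36 = byte 4 bit 4; 20 bits remain
Read 5: bits[36:39] width=3 -> value=4 (bin 100); offset now 39 = byte 4 bit 7; 17 bits remain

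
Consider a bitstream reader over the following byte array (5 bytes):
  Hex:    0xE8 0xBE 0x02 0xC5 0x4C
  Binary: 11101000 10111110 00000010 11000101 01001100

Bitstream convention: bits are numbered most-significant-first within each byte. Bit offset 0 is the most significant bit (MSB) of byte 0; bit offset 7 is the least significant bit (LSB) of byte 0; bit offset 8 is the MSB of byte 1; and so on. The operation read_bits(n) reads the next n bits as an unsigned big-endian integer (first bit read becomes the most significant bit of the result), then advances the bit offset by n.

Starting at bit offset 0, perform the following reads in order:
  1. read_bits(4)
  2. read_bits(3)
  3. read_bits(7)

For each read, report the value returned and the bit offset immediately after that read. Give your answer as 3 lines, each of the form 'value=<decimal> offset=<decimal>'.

Answer: value=14 offset=4
value=4 offset=7
value=47 offset=14

Derivation:
Read 1: bits[0:4] width=4 -> value=14 (bin 1110); offset now 4 = byte 0 bit 4; 36 bits remain
Read 2: bits[4:7] width=3 -> value=4 (bin 100); offset now 7 = byte 0 bit 7; 33 bits remain
Read 3: bits[7:14] width=7 -> value=47 (bin 0101111); offset now 14 = byte 1 bit 6; 26 bits remain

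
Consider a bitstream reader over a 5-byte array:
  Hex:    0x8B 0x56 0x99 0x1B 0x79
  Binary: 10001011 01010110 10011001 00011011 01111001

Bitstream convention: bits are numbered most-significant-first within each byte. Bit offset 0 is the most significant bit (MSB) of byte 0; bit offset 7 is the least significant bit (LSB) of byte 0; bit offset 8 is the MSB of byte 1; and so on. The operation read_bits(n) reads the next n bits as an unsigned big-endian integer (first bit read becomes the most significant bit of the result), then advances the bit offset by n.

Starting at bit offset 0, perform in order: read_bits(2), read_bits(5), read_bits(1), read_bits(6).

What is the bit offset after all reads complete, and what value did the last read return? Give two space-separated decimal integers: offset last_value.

Answer: 14 21

Derivation:
Read 1: bits[0:2] width=2 -> value=2 (bin 10); offset now 2 = byte 0 bit 2; 38 bits remain
Read 2: bits[2:7] width=5 -> value=5 (bin 00101); offset now 7 = byte 0 bit 7; 33 bits remain
Read 3: bits[7:8] width=1 -> value=1 (bin 1); offset now 8 = byte 1 bit 0; 32 bits remain
Read 4: bits[8:14] width=6 -> value=21 (bin 010101); offset now 14 = byte 1 bit 6; 26 bits remain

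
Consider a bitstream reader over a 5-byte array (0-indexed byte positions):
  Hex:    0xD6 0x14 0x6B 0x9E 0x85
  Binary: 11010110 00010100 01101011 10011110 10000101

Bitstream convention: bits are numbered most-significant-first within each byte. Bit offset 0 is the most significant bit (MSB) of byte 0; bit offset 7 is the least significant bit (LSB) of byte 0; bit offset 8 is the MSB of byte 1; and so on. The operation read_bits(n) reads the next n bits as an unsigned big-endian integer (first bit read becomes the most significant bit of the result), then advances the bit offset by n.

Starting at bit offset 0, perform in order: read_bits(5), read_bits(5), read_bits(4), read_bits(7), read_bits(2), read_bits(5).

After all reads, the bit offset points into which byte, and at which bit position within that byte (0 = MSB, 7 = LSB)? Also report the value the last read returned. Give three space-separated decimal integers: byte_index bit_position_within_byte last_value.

Read 1: bits[0:5] width=5 -> value=26 (bin 11010); offset now 5 = byte 0 bit 5; 35 bits remain
Read 2: bits[5:10] width=5 -> value=24 (bin 11000); offset now 10 = byte 1 bit 2; 30 bits remain
Read 3: bits[10:14] width=4 -> value=5 (bin 0101); offset now 14 = byte 1 bit 6; 26 bits remain
Read 4: bits[14:21] width=7 -> value=13 (bin 0001101); offset now 21 = byte 2 bit 5; 19 bits remain
Read 5: bits[21:23] width=2 -> value=1 (bin 01); offset now 23 = byte 2 bit 7; 17 bits remain
Read 6: bits[23:28] width=5 -> value=25 (bin 11001); offset now 28 = byte 3 bit 4; 12 bits remain

Answer: 3 4 25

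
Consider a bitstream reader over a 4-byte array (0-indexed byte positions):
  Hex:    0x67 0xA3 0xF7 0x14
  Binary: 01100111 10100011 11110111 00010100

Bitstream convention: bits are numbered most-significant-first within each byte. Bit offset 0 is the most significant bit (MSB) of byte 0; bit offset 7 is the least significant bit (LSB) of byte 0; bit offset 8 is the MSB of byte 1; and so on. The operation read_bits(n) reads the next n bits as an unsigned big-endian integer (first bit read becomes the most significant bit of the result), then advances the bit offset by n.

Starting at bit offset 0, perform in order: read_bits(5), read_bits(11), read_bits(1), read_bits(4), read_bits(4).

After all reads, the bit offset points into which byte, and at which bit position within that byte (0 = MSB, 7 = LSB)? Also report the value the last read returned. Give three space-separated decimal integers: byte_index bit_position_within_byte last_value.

Read 1: bits[0:5] width=5 -> value=12 (bin 01100); offset now 5 = byte 0 bit 5; 27 bits remain
Read 2: bits[5:16] width=11 -> value=1955 (bin 11110100011); offset now 16 = byte 2 bit 0; 16 bits remain
Read 3: bits[16:17] width=1 -> value=1 (bin 1); offset now 17 = byte 2 bit 1; 15 bits remain
Read 4: bits[17:21] width=4 -> value=14 (bin 1110); offset now 21 = byte 2 bit 5; 11 bits remain
Read 5: bits[21:25] width=4 -> value=14 (bin 1110); offset now 25 = byte 3 bit 1; 7 bits remain

Answer: 3 1 14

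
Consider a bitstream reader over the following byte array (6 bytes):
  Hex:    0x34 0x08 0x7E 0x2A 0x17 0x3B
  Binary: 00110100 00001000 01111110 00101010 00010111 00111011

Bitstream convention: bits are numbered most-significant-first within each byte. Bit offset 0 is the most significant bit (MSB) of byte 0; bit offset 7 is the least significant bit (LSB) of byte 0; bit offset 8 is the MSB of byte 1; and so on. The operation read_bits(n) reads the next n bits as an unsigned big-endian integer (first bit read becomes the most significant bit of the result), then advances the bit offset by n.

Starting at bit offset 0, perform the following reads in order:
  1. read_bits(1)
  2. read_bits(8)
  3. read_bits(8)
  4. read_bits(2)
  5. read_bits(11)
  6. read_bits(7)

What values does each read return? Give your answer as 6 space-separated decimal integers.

Answer: 0 104 16 3 1930 66

Derivation:
Read 1: bits[0:1] width=1 -> value=0 (bin 0); offset now 1 = byte 0 bit 1; 47 bits remain
Read 2: bits[1:9] width=8 -> value=104 (bin 01101000); offset now 9 = byte 1 bit 1; 39 bits remain
Read 3: bits[9:17] width=8 -> value=16 (bin 00010000); offset now 17 = byte 2 bit 1; 31 bits remain
Read 4: bits[17:19] width=2 -> value=3 (bin 11); offset now 19 = byte 2 bit 3; 29 bits remain
Read 5: bits[19:30] width=11 -> value=1930 (bin 11110001010); offset now 30 = byte 3 bit 6; 18 bits remain
Read 6: bits[30:37] width=7 -> value=66 (bin 1000010); offset now 37 = byte 4 bit 5; 11 bits remain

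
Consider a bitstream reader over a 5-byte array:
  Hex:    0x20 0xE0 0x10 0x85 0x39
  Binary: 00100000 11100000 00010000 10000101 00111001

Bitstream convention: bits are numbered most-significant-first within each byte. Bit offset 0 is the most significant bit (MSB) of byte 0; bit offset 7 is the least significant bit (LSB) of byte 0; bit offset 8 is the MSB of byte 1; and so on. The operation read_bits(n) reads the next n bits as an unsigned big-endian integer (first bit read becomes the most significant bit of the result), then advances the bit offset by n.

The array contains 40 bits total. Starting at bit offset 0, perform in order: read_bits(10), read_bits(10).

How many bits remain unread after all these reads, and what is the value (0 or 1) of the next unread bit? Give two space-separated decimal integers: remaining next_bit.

Read 1: bits[0:10] width=10 -> value=131 (bin 0010000011); offset now 10 = byte 1 bit 2; 30 bits remain
Read 2: bits[10:20] width=10 -> value=513 (bin 1000000001); offset now 20 = byte 2 bit 4; 20 bits remain

Answer: 20 0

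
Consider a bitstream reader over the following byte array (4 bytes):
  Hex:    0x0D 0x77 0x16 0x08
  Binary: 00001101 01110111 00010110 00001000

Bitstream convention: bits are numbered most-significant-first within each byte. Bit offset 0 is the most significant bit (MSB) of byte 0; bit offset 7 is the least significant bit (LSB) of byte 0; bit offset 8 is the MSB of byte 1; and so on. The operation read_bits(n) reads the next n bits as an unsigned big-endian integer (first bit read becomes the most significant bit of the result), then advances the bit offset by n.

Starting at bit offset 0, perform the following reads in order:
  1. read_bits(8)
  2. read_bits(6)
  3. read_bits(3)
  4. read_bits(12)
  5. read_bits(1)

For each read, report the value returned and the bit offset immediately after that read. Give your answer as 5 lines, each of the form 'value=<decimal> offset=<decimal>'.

Read 1: bits[0:8] width=8 -> value=13 (bin 00001101); offset now 8 = byte 1 bit 0; 24 bits remain
Read 2: bits[8:14] width=6 -> value=29 (bin 011101); offset now 14 = byte 1 bit 6; 18 bits remain
Read 3: bits[14:17] width=3 -> value=6 (bin 110); offset now 17 = byte 2 bit 1; 15 bits remain
Read 4: bits[17:29] width=12 -> value=705 (bin 001011000001); offset now 29 = byte 3 bit 5; 3 bits remain
Read 5: bits[29:30] width=1 -> value=0 (bin 0); offset now 30 = byte 3 bit 6; 2 bits remain

Answer: value=13 offset=8
value=29 offset=14
value=6 offset=17
value=705 offset=29
value=0 offset=30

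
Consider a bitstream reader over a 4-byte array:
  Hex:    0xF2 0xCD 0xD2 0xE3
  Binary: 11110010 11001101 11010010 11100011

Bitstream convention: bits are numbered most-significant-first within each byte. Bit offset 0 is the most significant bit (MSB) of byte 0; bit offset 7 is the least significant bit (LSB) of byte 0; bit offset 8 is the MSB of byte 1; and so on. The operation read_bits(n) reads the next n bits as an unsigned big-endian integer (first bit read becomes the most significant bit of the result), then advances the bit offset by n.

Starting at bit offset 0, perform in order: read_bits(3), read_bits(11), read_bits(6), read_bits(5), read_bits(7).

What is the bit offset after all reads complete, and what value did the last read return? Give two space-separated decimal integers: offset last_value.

Answer: 32 99

Derivation:
Read 1: bits[0:3] width=3 -> value=7 (bin 111); offset now 3 = byte 0 bit 3; 29 bits remain
Read 2: bits[3:14] width=11 -> value=1203 (bin 10010110011); offset now 14 = byte 1 bit 6; 18 bits remain
Read 3: bits[14:20] width=6 -> value=29 (bin 011101); offset now 20 = byte 2 bit 4; 12 bits remain
Read 4: bits[20:25] width=5 -> value=5 (bin 00101); offset now 25 = byte 3 bit 1; 7 bits remain
Read 5: bits[25:32] width=7 -> value=99 (bin 1100011); offset now 32 = byte 4 bit 0; 0 bits remain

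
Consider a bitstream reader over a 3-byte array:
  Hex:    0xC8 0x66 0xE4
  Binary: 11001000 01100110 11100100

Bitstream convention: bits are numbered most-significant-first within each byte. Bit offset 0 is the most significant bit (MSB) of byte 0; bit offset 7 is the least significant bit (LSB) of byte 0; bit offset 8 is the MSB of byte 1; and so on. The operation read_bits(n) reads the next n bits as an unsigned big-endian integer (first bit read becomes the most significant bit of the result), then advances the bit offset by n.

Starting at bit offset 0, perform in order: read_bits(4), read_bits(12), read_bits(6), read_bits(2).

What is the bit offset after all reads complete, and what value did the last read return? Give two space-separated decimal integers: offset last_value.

Read 1: bits[0:4] width=4 -> value=12 (bin 1100); offset now 4 = byte 0 bit 4; 20 bits remain
Read 2: bits[4:16] width=12 -> value=2150 (bin 100001100110); offset now 16 = byte 2 bit 0; 8 bits remain
Read 3: bits[16:22] width=6 -> value=57 (bin 111001); offset now 22 = byte 2 bit 6; 2 bits remain
Read 4: bits[22:24] width=2 -> value=0 (bin 00); offset now 24 = byte 3 bit 0; 0 bits remain

Answer: 24 0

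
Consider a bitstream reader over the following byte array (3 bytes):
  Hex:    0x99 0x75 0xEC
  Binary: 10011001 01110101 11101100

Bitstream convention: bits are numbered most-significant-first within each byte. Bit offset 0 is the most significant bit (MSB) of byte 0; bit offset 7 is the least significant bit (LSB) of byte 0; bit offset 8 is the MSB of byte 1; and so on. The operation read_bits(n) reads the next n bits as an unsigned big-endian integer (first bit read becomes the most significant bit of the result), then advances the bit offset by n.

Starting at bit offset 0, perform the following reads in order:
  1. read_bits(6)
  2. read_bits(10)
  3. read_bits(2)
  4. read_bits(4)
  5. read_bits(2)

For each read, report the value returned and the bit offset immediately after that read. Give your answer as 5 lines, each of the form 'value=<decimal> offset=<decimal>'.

Answer: value=38 offset=6
value=373 offset=16
value=3 offset=18
value=11 offset=22
value=0 offset=24

Derivation:
Read 1: bits[0:6] width=6 -> value=38 (bin 100110); offset now 6 = byte 0 bit 6; 18 bits remain
Read 2: bits[6:16] width=10 -> value=373 (bin 0101110101); offset now 16 = byte 2 bit 0; 8 bits remain
Read 3: bits[16:18] width=2 -> value=3 (bin 11); offset now 18 = byte 2 bit 2; 6 bits remain
Read 4: bits[18:22] width=4 -> value=11 (bin 1011); offset now 22 = byte 2 bit 6; 2 bits remain
Read 5: bits[22:24] width=2 -> value=0 (bin 00); offset now 24 = byte 3 bit 0; 0 bits remain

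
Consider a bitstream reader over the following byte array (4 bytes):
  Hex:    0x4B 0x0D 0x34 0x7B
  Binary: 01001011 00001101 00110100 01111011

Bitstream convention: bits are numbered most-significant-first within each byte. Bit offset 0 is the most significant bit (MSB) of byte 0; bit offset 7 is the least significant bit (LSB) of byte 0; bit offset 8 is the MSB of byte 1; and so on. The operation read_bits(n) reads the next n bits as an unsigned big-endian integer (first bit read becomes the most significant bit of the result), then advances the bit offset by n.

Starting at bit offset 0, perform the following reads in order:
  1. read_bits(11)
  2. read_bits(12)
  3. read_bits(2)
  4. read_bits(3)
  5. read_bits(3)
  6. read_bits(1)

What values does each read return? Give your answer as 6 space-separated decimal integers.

Read 1: bits[0:11] width=11 -> value=600 (bin 01001011000); offset now 11 = byte 1 bit 3; 21 bits remain
Read 2: bits[11:23] width=12 -> value=1690 (bin 011010011010); offset now 23 = byte 2 bit 7; 9 bits remain
Read 3: bits[23:25] width=2 -> value=0 (bin 00); offset now 25 = byte 3 bit 1; 7 bits remain
Read 4: bits[25:28] width=3 -> value=7 (bin 111); offset now 28 = byte 3 bit 4; 4 bits remain
Read 5: bits[28:31] width=3 -> value=5 (bin 101); offset now 31 = byte 3 bit 7; 1 bits remain
Read 6: bits[31:32] width=1 -> value=1 (bin 1); offset now 32 = byte 4 bit 0; 0 bits remain

Answer: 600 1690 0 7 5 1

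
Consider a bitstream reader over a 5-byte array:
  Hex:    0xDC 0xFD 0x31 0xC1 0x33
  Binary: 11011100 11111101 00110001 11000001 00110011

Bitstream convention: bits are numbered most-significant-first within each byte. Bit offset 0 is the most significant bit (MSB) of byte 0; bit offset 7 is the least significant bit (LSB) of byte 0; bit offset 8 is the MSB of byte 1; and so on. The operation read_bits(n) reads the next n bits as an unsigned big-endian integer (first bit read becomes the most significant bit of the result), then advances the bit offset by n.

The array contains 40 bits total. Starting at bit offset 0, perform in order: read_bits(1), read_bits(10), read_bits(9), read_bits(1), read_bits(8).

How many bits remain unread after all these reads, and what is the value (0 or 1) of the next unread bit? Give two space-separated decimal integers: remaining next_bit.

Answer: 11 0

Derivation:
Read 1: bits[0:1] width=1 -> value=1 (bin 1); offset now 1 = byte 0 bit 1; 39 bits remain
Read 2: bits[1:11] width=10 -> value=743 (bin 1011100111); offset now 11 = byte 1 bit 3; 29 bits remain
Read 3: bits[11:20] width=9 -> value=467 (bin 111010011); offset now 20 = byte 2 bit 4; 20 bits remain
Read 4: bits[20:21] width=1 -> value=0 (bin 0); offset now 21 = byte 2 bit 5; 19 bits remain
Read 5: bits[21:29] width=8 -> value=56 (bin 00111000); offset now 29 = byte 3 bit 5; 11 bits remain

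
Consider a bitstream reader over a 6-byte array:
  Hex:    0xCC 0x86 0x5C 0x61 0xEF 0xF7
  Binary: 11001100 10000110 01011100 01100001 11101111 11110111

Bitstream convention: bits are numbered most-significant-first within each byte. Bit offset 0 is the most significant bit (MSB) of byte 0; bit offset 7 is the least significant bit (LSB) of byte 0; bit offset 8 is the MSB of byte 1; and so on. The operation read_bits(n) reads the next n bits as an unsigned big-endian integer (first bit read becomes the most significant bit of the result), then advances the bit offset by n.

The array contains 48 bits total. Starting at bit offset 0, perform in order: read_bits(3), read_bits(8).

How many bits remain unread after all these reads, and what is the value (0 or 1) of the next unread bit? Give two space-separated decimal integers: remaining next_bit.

Read 1: bits[0:3] width=3 -> value=6 (bin 110); offset now 3 = byte 0 bit 3; 45 bits remain
Read 2: bits[3:11] width=8 -> value=100 (bin 01100100); offset now 11 = byte 1 bit 3; 37 bits remain

Answer: 37 0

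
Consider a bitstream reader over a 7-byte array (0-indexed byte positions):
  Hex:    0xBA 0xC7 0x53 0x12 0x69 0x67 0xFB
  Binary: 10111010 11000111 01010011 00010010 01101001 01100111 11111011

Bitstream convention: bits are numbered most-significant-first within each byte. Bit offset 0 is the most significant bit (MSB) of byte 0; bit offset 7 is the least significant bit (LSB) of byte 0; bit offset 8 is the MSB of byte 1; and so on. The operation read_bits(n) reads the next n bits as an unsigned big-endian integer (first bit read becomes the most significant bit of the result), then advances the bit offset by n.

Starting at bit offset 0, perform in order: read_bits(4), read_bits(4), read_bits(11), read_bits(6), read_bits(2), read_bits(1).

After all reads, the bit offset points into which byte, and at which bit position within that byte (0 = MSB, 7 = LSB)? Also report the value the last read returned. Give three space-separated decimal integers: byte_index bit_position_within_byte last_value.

Answer: 3 4 1

Derivation:
Read 1: bits[0:4] width=4 -> value=11 (bin 1011); offset now 4 = byte 0 bit 4; 52 bits remain
Read 2: bits[4:8] width=4 -> value=10 (bin 1010); offset now 8 = byte 1 bit 0; 48 bits remain
Read 3: bits[8:19] width=11 -> value=1594 (bin 11000111010); offset now 19 = byte 2 bit 3; 37 bits remain
Read 4: bits[19:25] width=6 -> value=38 (bin 100110); offset now 25 = byte 3 bit 1; 31 bits remain
Read 5: bits[25:27] width=2 -> value=0 (bin 00); offset now 27 = byte 3 bit 3; 29 bits remain
Read 6: bits[27:28] width=1 -> value=1 (bin 1); offset now 28 = byte 3 bit 4; 28 bits remain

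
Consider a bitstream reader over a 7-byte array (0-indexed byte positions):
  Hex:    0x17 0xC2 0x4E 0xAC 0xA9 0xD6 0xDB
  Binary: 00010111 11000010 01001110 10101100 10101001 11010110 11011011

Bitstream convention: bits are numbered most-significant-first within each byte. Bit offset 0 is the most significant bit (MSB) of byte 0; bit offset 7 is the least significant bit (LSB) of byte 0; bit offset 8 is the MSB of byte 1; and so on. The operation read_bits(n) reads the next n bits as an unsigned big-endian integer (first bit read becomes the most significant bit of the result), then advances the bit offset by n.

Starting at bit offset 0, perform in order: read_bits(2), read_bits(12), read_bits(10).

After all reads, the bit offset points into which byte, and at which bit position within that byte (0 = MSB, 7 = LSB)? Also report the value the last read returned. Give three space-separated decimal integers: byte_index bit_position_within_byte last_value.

Answer: 3 0 590

Derivation:
Read 1: bits[0:2] width=2 -> value=0 (bin 00); offset now 2 = byte 0 bit 2; 54 bits remain
Read 2: bits[2:14] width=12 -> value=1520 (bin 010111110000); offset now 14 = byte 1 bit 6; 42 bits remain
Read 3: bits[14:24] width=10 -> value=590 (bin 1001001110); offset now 24 = byte 3 bit 0; 32 bits remain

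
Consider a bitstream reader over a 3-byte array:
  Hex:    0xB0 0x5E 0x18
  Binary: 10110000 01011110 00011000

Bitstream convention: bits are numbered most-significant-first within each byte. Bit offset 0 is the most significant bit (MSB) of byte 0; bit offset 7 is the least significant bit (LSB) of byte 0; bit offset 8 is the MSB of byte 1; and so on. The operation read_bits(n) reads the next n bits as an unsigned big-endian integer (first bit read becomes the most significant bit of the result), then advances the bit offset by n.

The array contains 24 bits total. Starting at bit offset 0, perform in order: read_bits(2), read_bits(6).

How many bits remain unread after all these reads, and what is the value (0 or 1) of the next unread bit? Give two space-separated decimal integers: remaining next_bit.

Read 1: bits[0:2] width=2 -> value=2 (bin 10); offset now 2 = byte 0 bit 2; 22 bits remain
Read 2: bits[2:8] width=6 -> value=48 (bin 110000); offset now 8 = byte 1 bit 0; 16 bits remain

Answer: 16 0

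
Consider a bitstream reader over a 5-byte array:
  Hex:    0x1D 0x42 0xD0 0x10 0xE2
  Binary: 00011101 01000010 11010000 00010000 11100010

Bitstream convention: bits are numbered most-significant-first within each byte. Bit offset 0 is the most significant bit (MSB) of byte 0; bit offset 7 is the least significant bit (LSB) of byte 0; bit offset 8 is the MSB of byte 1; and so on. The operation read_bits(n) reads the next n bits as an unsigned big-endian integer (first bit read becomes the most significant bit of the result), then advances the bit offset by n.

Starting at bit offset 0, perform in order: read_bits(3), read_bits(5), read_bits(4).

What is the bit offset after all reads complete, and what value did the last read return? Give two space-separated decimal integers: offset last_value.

Answer: 12 4

Derivation:
Read 1: bits[0:3] width=3 -> value=0 (bin 000); offset now 3 = byte 0 bit 3; 37 bits remain
Read 2: bits[3:8] width=5 -> value=29 (bin 11101); offset now 8 = byte 1 bit 0; 32 bits remain
Read 3: bits[8:12] width=4 -> value=4 (bin 0100); offset now 12 = byte 1 bit 4; 28 bits remain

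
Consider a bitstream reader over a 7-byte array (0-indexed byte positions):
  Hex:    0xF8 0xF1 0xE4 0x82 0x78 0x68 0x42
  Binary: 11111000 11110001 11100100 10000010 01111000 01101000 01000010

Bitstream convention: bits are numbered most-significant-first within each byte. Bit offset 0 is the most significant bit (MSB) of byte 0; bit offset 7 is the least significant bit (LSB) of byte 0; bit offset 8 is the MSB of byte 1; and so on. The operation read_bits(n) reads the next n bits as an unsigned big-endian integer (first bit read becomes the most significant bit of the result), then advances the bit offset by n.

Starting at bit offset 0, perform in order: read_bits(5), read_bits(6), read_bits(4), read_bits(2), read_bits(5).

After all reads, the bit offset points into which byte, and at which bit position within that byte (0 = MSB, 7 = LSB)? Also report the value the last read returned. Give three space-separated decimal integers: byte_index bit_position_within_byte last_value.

Answer: 2 6 25

Derivation:
Read 1: bits[0:5] width=5 -> value=31 (bin 11111); offset now 5 = byte 0 bit 5; 51 bits remain
Read 2: bits[5:11] width=6 -> value=7 (bin 000111); offset now 11 = byte 1 bit 3; 45 bits remain
Read 3: bits[11:15] width=4 -> value=8 (bin 1000); offset now 15 = byte 1 bit 7; 41 bits remain
Read 4: bits[15:17] width=2 -> value=3 (bin 11); offset now 17 = byte 2 bit 1; 39 bits remain
Read 5: bits[17:22] width=5 -> value=25 (bin 11001); offset now 22 = byte 2 bit 6; 34 bits remain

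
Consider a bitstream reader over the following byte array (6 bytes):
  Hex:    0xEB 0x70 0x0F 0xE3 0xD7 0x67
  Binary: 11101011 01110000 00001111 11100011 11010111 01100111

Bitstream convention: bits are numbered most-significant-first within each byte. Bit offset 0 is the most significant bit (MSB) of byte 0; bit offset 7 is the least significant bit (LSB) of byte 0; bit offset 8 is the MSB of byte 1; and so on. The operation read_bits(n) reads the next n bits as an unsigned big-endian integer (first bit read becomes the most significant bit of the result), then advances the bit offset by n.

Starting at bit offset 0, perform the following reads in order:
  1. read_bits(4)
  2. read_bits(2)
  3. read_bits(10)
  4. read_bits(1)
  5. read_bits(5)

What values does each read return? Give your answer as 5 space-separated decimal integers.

Read 1: bits[0:4] width=4 -> value=14 (bin 1110); offset now 4 = byte 0 bit 4; 44 bits remain
Read 2: bits[4:6] width=2 -> value=2 (bin 10); offset now 6 = byte 0 bit 6; 42 bits remain
Read 3: bits[6:16] width=10 -> value=880 (bin 1101110000); offset now 16 = byte 2 bit 0; 32 bits remain
Read 4: bits[16:17] width=1 -> value=0 (bin 0); offset now 17 = byte 2 bit 1; 31 bits remain
Read 5: bits[17:22] width=5 -> value=3 (bin 00011); offset now 22 = byte 2 bit 6; 26 bits remain

Answer: 14 2 880 0 3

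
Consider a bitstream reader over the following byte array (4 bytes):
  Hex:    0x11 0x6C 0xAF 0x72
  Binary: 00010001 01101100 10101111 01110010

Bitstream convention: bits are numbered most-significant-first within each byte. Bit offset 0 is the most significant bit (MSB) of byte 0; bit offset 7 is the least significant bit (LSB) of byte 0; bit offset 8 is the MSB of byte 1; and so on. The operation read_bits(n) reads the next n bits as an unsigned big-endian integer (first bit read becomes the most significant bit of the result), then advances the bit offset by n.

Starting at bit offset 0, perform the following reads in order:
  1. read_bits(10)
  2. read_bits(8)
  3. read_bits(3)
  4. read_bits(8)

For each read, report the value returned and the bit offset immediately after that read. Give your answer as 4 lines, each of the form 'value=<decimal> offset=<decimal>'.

Answer: value=69 offset=10
value=178 offset=18
value=5 offset=21
value=238 offset=29

Derivation:
Read 1: bits[0:10] width=10 -> value=69 (bin 0001000101); offset now 10 = byte 1 bit 2; 22 bits remain
Read 2: bits[10:18] width=8 -> value=178 (bin 10110010); offset now 18 = byte 2 bit 2; 14 bits remain
Read 3: bits[18:21] width=3 -> value=5 (bin 101); offset now 21 = byte 2 bit 5; 11 bits remain
Read 4: bits[21:29] width=8 -> value=238 (bin 11101110); offset now 29 = byte 3 bit 5; 3 bits remain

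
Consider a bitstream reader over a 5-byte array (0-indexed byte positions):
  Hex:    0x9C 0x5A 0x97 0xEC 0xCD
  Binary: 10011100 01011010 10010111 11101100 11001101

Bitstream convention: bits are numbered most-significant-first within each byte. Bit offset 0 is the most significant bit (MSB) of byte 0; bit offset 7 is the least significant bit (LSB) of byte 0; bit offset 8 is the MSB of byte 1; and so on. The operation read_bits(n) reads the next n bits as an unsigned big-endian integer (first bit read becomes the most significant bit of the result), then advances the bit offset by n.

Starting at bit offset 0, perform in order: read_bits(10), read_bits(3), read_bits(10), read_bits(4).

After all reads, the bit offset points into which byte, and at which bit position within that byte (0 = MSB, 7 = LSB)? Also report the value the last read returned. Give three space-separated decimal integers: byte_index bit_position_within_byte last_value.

Answer: 3 3 15

Derivation:
Read 1: bits[0:10] width=10 -> value=625 (bin 1001110001); offset now 10 = byte 1 bit 2; 30 bits remain
Read 2: bits[10:13] width=3 -> value=3 (bin 011); offset now 13 = byte 1 bit 5; 27 bits remain
Read 3: bits[13:23] width=10 -> value=331 (bin 0101001011); offset now 23 = byte 2 bit 7; 17 bits remain
Read 4: bits[23:27] width=4 -> value=15 (bin 1111); offset now 27 = byte 3 bit 3; 13 bits remain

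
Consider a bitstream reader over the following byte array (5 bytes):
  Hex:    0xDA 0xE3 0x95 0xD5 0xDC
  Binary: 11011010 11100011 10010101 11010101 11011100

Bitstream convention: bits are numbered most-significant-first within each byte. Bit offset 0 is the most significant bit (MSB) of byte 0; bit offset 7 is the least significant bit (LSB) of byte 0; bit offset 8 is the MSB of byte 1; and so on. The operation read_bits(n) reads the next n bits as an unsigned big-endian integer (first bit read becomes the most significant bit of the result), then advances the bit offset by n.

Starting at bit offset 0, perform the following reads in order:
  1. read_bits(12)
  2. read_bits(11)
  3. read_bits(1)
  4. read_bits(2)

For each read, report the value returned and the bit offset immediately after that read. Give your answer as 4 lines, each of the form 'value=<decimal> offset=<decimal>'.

Read 1: bits[0:12] width=12 -> value=3502 (bin 110110101110); offset now 12 = byte 1 bit 4; 28 bits remain
Read 2: bits[12:23] width=11 -> value=458 (bin 00111001010); offset now 23 = byte 2 bit 7; 17 bits remain
Read 3: bits[23:24] width=1 -> value=1 (bin 1); offset now 24 = byte 3 bit 0; 16 bits remain
Read 4: bits[24:26] width=2 -> value=3 (bin 11); offset now 26 = byte 3 bit 2; 14 bits remain

Answer: value=3502 offset=12
value=458 offset=23
value=1 offset=24
value=3 offset=26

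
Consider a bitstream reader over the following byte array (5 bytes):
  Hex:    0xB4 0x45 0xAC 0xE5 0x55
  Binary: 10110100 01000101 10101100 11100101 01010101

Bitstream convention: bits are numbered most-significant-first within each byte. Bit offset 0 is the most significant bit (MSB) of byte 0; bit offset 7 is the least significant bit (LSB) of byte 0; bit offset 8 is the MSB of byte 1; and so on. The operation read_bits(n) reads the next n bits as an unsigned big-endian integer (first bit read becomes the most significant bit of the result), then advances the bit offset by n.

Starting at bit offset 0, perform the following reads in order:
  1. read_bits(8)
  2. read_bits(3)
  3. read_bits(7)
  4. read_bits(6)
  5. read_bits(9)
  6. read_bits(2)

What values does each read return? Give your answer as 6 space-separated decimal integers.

Answer: 180 2 22 44 458 2

Derivation:
Read 1: bits[0:8] width=8 -> value=180 (bin 10110100); offset now 8 = byte 1 bit 0; 32 bits remain
Read 2: bits[8:11] width=3 -> value=2 (bin 010); offset now 11 = byte 1 bit 3; 29 bits remain
Read 3: bits[11:18] width=7 -> value=22 (bin 0010110); offset now 18 = byte 2 bit 2; 22 bits remain
Read 4: bits[18:24] width=6 -> value=44 (bin 101100); offset now 24 = byte 3 bit 0; 16 bits remain
Read 5: bits[24:33] width=9 -> value=458 (bin 111001010); offset now 33 = byte 4 bit 1; 7 bits remain
Read 6: bits[33:35] width=2 -> value=2 (bin 10); offset now 35 = byte 4 bit 3; 5 bits remain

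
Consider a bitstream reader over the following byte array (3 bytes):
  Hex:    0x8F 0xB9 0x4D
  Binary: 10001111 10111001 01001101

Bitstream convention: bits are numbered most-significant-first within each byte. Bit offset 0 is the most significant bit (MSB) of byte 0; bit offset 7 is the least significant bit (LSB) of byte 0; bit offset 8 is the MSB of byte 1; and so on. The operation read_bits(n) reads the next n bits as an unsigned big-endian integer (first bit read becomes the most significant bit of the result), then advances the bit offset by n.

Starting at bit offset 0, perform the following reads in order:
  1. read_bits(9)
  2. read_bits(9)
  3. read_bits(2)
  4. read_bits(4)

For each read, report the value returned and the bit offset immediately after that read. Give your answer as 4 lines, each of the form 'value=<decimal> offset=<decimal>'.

Answer: value=287 offset=9
value=229 offset=18
value=0 offset=20
value=13 offset=24

Derivation:
Read 1: bits[0:9] width=9 -> value=287 (bin 100011111); offset now 9 = byte 1 bit 1; 15 bits remain
Read 2: bits[9:18] width=9 -> value=229 (bin 011100101); offset now 18 = byte 2 bit 2; 6 bits remain
Read 3: bits[18:20] width=2 -> value=0 (bin 00); offset now 20 = byte 2 bit 4; 4 bits remain
Read 4: bits[20:24] width=4 -> value=13 (bin 1101); offset now 24 = byte 3 bit 0; 0 bits remain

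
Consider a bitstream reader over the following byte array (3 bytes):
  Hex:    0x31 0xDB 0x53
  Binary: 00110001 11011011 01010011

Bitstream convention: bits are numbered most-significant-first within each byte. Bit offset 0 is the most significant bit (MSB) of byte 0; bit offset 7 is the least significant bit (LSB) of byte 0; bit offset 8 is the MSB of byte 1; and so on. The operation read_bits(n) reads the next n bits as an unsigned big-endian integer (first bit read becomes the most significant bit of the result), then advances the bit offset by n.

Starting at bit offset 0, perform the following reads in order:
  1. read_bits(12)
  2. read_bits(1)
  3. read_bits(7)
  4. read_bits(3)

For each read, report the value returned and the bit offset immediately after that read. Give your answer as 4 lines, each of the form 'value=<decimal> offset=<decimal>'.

Read 1: bits[0:12] width=12 -> value=797 (bin 001100011101); offset now 12 = byte 1 bit 4; 12 bits remain
Read 2: bits[12:13] width=1 -> value=1 (bin 1); offset now 13 = byte 1 bit 5; 11 bits remain
Read 3: bits[13:20] width=7 -> value=53 (bin 0110101); offset now 20 = byte 2 bit 4; 4 bits remain
Read 4: bits[20:23] width=3 -> value=1 (bin 001); offset now 23 = byte 2 bit 7; 1 bits remain

Answer: value=797 offset=12
value=1 offset=13
value=53 offset=20
value=1 offset=23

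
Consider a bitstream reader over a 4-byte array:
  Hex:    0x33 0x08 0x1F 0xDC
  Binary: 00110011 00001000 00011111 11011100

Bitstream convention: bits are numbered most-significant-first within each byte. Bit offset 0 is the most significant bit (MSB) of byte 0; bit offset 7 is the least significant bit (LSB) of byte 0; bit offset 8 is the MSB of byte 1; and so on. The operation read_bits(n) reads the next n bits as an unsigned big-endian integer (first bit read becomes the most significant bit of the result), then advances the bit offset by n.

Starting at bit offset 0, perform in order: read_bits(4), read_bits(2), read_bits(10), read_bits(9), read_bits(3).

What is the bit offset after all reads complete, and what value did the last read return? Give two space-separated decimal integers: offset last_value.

Read 1: bits[0:4] width=4 -> value=3 (bin 0011); offset now 4 = byte 0 bit 4; 28 bits remain
Read 2: bits[4:6] width=2 -> value=0 (bin 00); offset now 6 = byte 0 bit 6; 26 bits remain
Read 3: bits[6:16] width=10 -> value=776 (bin 1100001000); offset now 16 = byte 2 bit 0; 16 bits remain
Read 4: bits[16:25] width=9 -> value=63 (bin 000111111); offset now 25 = byte 3 bit 1; 7 bits remain
Read 5: bits[25:28] width=3 -> value=5 (bin 101); offset now 28 = byte 3 bit 4; 4 bits remain

Answer: 28 5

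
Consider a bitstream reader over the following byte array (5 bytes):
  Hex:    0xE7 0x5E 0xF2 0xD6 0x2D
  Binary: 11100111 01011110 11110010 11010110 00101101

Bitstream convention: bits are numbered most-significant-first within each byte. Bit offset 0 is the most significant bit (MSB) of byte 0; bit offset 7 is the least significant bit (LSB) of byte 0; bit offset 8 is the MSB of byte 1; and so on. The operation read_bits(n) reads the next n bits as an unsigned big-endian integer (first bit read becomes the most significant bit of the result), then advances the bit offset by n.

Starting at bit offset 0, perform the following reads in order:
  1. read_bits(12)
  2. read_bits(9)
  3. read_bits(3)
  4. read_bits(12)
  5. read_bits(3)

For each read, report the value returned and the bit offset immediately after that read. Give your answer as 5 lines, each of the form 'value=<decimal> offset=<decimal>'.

Read 1: bits[0:12] width=12 -> value=3701 (bin 111001110101); offset now 12 = byte 1 bit 4; 28 bits remain
Read 2: bits[12:21] width=9 -> value=478 (bin 111011110); offset now 21 = byte 2 bit 5; 19 bits remain
Read 3: bits[21:24] width=3 -> value=2 (bin 010); offset now 24 = byte 3 bit 0; 16 bits remain
Read 4: bits[24:36] width=12 -> value=3426 (bin 110101100010); offset now 36 = byte 4 bit 4; 4 bits remain
Read 5: bits[36:39] width=3 -> value=6 (bin 110); offset now 39 = byte 4 bit 7; 1 bits remain

Answer: value=3701 offset=12
value=478 offset=21
value=2 offset=24
value=3426 offset=36
value=6 offset=39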